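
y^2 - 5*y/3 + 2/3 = (y - 1)*(y - 2/3)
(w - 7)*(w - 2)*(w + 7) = w^3 - 2*w^2 - 49*w + 98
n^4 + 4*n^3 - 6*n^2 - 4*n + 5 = (n - 1)^2*(n + 1)*(n + 5)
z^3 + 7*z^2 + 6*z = z*(z + 1)*(z + 6)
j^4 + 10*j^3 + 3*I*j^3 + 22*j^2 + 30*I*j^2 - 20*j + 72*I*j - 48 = (j + 4)*(j + 6)*(j + I)*(j + 2*I)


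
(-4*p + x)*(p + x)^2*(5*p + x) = -20*p^4 - 39*p^3*x - 17*p^2*x^2 + 3*p*x^3 + x^4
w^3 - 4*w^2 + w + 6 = (w - 3)*(w - 2)*(w + 1)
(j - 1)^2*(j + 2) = j^3 - 3*j + 2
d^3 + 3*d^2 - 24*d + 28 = (d - 2)^2*(d + 7)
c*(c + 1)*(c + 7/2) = c^3 + 9*c^2/2 + 7*c/2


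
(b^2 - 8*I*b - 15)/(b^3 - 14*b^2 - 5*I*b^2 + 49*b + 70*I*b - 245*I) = (b - 3*I)/(b^2 - 14*b + 49)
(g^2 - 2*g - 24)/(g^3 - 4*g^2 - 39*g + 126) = (g^2 - 2*g - 24)/(g^3 - 4*g^2 - 39*g + 126)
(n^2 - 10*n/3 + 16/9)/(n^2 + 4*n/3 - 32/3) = (n - 2/3)/(n + 4)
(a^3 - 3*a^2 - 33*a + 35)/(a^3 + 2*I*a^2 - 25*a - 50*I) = (a^2 - 8*a + 7)/(a^2 + a*(-5 + 2*I) - 10*I)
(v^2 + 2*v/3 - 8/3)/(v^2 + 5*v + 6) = (v - 4/3)/(v + 3)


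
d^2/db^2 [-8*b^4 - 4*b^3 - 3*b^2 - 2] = -96*b^2 - 24*b - 6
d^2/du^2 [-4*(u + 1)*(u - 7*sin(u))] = -28*(u + 1)*sin(u) + 56*cos(u) - 8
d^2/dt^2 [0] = 0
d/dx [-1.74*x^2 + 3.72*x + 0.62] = 3.72 - 3.48*x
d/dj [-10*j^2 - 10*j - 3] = -20*j - 10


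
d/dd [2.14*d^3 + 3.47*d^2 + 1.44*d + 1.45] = 6.42*d^2 + 6.94*d + 1.44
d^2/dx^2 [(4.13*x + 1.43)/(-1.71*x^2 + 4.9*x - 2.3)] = (-(3.42*x - 4.9)*(4.13*x + 1.43)*(6.84*x - 9.8) + (42.3738*x - 35.5834)*(1.71*x^2 - 4.9*x + 2.3))/(1.71*x^2 - 4.9*x + 2.3)^3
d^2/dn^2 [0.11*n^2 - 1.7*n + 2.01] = 0.220000000000000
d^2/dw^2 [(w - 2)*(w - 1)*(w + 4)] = 6*w + 2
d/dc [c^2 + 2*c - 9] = 2*c + 2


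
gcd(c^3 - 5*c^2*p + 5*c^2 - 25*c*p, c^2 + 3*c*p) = c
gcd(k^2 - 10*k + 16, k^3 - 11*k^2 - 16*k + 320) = k - 8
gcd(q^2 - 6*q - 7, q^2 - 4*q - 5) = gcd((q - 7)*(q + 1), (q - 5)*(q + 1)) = q + 1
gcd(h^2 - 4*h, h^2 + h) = h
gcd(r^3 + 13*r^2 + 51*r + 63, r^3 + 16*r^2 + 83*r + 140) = r + 7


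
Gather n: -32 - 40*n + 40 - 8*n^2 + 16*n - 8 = -8*n^2 - 24*n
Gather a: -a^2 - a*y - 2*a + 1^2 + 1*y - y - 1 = -a^2 + a*(-y - 2)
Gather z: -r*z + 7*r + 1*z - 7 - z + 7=-r*z + 7*r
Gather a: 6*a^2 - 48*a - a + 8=6*a^2 - 49*a + 8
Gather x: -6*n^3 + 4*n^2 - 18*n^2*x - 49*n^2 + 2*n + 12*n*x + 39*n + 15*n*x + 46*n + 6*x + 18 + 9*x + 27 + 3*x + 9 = -6*n^3 - 45*n^2 + 87*n + x*(-18*n^2 + 27*n + 18) + 54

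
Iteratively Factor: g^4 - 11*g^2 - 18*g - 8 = (g + 1)*(g^3 - g^2 - 10*g - 8) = (g + 1)^2*(g^2 - 2*g - 8) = (g + 1)^2*(g + 2)*(g - 4)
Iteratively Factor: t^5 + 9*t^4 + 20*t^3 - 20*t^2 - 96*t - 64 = (t + 4)*(t^4 + 5*t^3 - 20*t - 16) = (t + 1)*(t + 4)*(t^3 + 4*t^2 - 4*t - 16) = (t + 1)*(t + 4)^2*(t^2 - 4) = (t - 2)*(t + 1)*(t + 4)^2*(t + 2)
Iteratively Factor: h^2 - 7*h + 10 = (h - 2)*(h - 5)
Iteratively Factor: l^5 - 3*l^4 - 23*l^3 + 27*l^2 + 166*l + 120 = (l - 4)*(l^4 + l^3 - 19*l^2 - 49*l - 30) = (l - 5)*(l - 4)*(l^3 + 6*l^2 + 11*l + 6) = (l - 5)*(l - 4)*(l + 3)*(l^2 + 3*l + 2) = (l - 5)*(l - 4)*(l + 1)*(l + 3)*(l + 2)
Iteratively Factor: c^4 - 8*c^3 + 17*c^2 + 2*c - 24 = (c + 1)*(c^3 - 9*c^2 + 26*c - 24) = (c - 3)*(c + 1)*(c^2 - 6*c + 8) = (c - 3)*(c - 2)*(c + 1)*(c - 4)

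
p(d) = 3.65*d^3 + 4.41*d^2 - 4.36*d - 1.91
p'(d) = 10.95*d^2 + 8.82*d - 4.36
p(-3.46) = -85.22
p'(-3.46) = 96.21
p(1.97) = 34.52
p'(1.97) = 55.51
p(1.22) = 5.96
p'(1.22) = 22.70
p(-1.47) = 2.43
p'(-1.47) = 6.34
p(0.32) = -2.73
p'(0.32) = -0.42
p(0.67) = -1.75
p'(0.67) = 6.46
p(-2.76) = -33.02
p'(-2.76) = 54.71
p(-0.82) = 2.62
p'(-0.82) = -4.23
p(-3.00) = -47.69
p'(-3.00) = 67.73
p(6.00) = 919.09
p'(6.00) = 442.76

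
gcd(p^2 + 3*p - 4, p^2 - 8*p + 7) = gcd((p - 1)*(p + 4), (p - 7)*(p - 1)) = p - 1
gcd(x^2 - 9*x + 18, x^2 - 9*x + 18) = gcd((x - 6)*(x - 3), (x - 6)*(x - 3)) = x^2 - 9*x + 18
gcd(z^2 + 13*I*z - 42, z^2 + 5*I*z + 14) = z + 7*I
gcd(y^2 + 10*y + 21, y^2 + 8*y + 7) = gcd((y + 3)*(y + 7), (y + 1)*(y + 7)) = y + 7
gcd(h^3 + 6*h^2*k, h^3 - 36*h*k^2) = h^2 + 6*h*k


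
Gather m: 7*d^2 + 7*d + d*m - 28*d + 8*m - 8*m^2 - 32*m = 7*d^2 - 21*d - 8*m^2 + m*(d - 24)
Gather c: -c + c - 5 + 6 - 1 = 0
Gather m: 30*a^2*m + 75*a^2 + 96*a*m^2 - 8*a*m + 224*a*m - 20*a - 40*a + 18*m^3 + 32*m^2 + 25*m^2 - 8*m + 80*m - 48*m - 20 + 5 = 75*a^2 - 60*a + 18*m^3 + m^2*(96*a + 57) + m*(30*a^2 + 216*a + 24) - 15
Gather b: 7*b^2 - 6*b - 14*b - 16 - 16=7*b^2 - 20*b - 32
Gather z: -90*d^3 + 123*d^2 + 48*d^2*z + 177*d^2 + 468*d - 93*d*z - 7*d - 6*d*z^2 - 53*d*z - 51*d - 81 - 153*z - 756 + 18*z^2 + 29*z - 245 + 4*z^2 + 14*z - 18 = -90*d^3 + 300*d^2 + 410*d + z^2*(22 - 6*d) + z*(48*d^2 - 146*d - 110) - 1100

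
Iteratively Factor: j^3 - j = (j + 1)*(j^2 - j) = j*(j + 1)*(j - 1)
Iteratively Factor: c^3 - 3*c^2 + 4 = (c - 2)*(c^2 - c - 2) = (c - 2)*(c + 1)*(c - 2)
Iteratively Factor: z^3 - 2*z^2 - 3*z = (z + 1)*(z^2 - 3*z) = z*(z + 1)*(z - 3)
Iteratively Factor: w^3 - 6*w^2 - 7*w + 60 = (w - 5)*(w^2 - w - 12) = (w - 5)*(w + 3)*(w - 4)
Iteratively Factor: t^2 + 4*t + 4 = (t + 2)*(t + 2)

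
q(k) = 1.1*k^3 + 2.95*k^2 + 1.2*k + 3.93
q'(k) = 3.3*k^2 + 5.9*k + 1.2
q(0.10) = 4.08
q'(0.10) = 1.82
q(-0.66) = 4.11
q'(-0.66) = -1.26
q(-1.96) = 4.63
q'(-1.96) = 2.31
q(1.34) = 13.48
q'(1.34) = 15.03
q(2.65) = 48.30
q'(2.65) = 40.01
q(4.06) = 131.04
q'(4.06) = 79.55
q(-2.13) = 4.13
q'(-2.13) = 3.60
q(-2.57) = 1.66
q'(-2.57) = 7.83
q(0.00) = 3.93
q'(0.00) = 1.20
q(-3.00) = -2.82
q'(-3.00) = 13.20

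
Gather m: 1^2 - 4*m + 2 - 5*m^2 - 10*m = -5*m^2 - 14*m + 3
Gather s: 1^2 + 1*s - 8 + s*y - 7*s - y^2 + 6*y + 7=s*(y - 6) - y^2 + 6*y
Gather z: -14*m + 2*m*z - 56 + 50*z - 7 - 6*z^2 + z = -14*m - 6*z^2 + z*(2*m + 51) - 63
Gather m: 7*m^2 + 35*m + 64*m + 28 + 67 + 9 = 7*m^2 + 99*m + 104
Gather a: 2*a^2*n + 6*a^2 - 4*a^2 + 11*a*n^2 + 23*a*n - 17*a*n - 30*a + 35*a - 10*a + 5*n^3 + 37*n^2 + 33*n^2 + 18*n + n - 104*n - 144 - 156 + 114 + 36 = a^2*(2*n + 2) + a*(11*n^2 + 6*n - 5) + 5*n^3 + 70*n^2 - 85*n - 150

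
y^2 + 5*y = y*(y + 5)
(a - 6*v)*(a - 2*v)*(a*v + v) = a^3*v - 8*a^2*v^2 + a^2*v + 12*a*v^3 - 8*a*v^2 + 12*v^3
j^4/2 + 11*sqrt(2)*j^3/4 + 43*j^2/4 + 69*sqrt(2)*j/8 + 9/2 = (j/2 + sqrt(2))*(j + sqrt(2)/2)*(j + 3*sqrt(2)/2)^2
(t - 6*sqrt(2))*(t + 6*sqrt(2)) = t^2 - 72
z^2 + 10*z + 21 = (z + 3)*(z + 7)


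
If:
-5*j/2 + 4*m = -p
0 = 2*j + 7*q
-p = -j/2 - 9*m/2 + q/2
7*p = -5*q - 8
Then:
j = -1904/2369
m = -416/2369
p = -3096/2369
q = 544/2369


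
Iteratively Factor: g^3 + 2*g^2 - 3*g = (g - 1)*(g^2 + 3*g) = g*(g - 1)*(g + 3)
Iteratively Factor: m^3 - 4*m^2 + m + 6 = (m - 3)*(m^2 - m - 2) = (m - 3)*(m + 1)*(m - 2)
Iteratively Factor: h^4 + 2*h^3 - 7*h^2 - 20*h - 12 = (h - 3)*(h^3 + 5*h^2 + 8*h + 4) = (h - 3)*(h + 2)*(h^2 + 3*h + 2) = (h - 3)*(h + 2)^2*(h + 1)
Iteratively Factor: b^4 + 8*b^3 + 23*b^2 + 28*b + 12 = (b + 2)*(b^3 + 6*b^2 + 11*b + 6) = (b + 2)^2*(b^2 + 4*b + 3) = (b + 1)*(b + 2)^2*(b + 3)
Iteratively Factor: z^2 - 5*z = (z)*(z - 5)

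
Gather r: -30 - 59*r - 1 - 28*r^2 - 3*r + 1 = -28*r^2 - 62*r - 30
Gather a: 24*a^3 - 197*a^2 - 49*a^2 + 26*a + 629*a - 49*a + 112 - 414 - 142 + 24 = 24*a^3 - 246*a^2 + 606*a - 420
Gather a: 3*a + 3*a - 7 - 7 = 6*a - 14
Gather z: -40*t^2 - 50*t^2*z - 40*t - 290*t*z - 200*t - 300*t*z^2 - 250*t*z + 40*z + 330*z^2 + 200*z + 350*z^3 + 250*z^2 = -40*t^2 - 240*t + 350*z^3 + z^2*(580 - 300*t) + z*(-50*t^2 - 540*t + 240)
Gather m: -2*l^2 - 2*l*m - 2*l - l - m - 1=-2*l^2 - 3*l + m*(-2*l - 1) - 1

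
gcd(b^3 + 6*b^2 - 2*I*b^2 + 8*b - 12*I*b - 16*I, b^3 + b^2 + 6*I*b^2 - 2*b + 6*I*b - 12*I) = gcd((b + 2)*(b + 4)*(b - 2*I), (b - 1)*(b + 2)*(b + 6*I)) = b + 2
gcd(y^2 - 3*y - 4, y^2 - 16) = y - 4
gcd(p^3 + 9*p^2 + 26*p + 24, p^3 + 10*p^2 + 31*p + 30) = p^2 + 5*p + 6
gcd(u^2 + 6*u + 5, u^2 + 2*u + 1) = u + 1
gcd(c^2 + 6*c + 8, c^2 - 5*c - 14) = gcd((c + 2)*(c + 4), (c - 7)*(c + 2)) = c + 2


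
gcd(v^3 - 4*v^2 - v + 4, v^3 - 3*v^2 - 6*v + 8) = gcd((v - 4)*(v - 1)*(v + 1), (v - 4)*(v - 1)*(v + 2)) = v^2 - 5*v + 4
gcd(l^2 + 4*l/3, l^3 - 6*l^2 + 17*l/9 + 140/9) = l + 4/3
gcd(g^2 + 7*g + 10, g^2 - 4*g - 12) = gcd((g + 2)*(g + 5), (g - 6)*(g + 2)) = g + 2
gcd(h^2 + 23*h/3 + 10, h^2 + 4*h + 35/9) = h + 5/3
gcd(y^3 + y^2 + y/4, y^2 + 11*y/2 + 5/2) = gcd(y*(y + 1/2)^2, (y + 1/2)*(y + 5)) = y + 1/2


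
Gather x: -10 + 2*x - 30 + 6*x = 8*x - 40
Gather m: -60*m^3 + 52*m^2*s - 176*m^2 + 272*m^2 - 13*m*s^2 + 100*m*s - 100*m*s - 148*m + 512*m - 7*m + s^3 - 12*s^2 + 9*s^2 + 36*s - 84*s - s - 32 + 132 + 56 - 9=-60*m^3 + m^2*(52*s + 96) + m*(357 - 13*s^2) + s^3 - 3*s^2 - 49*s + 147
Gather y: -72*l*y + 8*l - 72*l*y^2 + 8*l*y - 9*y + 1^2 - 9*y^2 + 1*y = 8*l + y^2*(-72*l - 9) + y*(-64*l - 8) + 1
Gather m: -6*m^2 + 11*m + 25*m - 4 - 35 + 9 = -6*m^2 + 36*m - 30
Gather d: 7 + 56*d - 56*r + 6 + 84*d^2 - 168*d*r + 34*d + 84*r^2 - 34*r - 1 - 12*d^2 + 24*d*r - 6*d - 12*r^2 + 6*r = 72*d^2 + d*(84 - 144*r) + 72*r^2 - 84*r + 12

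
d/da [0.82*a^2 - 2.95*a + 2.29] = 1.64*a - 2.95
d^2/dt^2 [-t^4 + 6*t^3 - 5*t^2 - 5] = -12*t^2 + 36*t - 10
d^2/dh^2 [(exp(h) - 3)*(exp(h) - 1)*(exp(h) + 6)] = (9*exp(2*h) + 8*exp(h) - 21)*exp(h)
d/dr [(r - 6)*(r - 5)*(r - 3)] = 3*r^2 - 28*r + 63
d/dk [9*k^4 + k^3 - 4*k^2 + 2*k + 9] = 36*k^3 + 3*k^2 - 8*k + 2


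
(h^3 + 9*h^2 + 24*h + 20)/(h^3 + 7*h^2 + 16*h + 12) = (h + 5)/(h + 3)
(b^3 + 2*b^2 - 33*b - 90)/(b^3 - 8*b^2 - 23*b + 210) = (b + 3)/(b - 7)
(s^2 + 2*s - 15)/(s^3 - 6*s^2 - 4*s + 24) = (s^2 + 2*s - 15)/(s^3 - 6*s^2 - 4*s + 24)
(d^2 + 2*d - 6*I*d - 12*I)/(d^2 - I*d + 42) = (d^2 + d*(2 - 6*I) - 12*I)/(d^2 - I*d + 42)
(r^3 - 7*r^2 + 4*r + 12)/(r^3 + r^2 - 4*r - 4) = (r - 6)/(r + 2)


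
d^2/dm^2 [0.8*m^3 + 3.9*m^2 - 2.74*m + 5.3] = 4.8*m + 7.8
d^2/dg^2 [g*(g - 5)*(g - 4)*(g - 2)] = 12*g^2 - 66*g + 76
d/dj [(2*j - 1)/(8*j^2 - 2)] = -1/(4*j^2 + 4*j + 1)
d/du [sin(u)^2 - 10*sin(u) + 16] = 2*(sin(u) - 5)*cos(u)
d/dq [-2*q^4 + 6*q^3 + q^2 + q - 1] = -8*q^3 + 18*q^2 + 2*q + 1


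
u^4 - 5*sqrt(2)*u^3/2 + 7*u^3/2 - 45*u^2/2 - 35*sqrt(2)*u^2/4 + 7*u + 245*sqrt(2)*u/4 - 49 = (u - 7/2)*(u + 7)*(u - 2*sqrt(2))*(u - sqrt(2)/2)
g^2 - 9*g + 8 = (g - 8)*(g - 1)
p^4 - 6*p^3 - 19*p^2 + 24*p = p*(p - 8)*(p - 1)*(p + 3)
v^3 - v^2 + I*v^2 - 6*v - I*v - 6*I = (v - 3)*(v + 2)*(v + I)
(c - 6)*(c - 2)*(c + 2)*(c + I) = c^4 - 6*c^3 + I*c^3 - 4*c^2 - 6*I*c^2 + 24*c - 4*I*c + 24*I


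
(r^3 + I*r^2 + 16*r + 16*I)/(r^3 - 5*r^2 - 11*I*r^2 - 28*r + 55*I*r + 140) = (r^2 + 5*I*r - 4)/(r^2 - r*(5 + 7*I) + 35*I)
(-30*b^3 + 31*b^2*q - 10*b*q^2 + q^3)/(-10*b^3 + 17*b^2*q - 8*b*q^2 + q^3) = (-3*b + q)/(-b + q)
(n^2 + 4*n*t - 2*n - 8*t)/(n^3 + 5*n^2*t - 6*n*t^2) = (n^2 + 4*n*t - 2*n - 8*t)/(n*(n^2 + 5*n*t - 6*t^2))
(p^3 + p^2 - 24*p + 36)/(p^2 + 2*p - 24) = (p^2 - 5*p + 6)/(p - 4)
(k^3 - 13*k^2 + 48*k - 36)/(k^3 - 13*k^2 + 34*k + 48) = (k^2 - 7*k + 6)/(k^2 - 7*k - 8)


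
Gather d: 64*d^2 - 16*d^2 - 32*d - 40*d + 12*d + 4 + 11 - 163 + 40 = 48*d^2 - 60*d - 108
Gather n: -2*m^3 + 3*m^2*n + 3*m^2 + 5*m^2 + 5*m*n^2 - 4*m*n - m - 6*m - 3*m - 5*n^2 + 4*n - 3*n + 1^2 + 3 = -2*m^3 + 8*m^2 - 10*m + n^2*(5*m - 5) + n*(3*m^2 - 4*m + 1) + 4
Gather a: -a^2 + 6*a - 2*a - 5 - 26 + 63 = -a^2 + 4*a + 32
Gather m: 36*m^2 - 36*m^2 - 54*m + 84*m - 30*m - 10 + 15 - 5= 0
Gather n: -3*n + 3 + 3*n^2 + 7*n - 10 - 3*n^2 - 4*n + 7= 0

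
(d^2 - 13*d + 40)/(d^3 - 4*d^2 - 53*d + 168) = (d - 5)/(d^2 + 4*d - 21)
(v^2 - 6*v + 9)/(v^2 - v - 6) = (v - 3)/(v + 2)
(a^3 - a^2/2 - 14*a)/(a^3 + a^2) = (a^2 - a/2 - 14)/(a*(a + 1))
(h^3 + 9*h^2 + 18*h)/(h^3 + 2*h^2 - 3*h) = (h + 6)/(h - 1)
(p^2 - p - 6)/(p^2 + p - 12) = (p + 2)/(p + 4)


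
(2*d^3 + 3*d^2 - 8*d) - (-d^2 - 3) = 2*d^3 + 4*d^2 - 8*d + 3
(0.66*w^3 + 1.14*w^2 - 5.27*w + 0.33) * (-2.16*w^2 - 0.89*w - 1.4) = -1.4256*w^5 - 3.0498*w^4 + 9.4446*w^3 + 2.3815*w^2 + 7.0843*w - 0.462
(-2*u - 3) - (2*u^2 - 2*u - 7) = 4 - 2*u^2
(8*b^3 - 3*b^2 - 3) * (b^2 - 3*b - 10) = 8*b^5 - 27*b^4 - 71*b^3 + 27*b^2 + 9*b + 30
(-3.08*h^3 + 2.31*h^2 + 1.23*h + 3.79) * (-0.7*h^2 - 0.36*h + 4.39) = 2.156*h^5 - 0.5082*h^4 - 15.2138*h^3 + 7.0451*h^2 + 4.0353*h + 16.6381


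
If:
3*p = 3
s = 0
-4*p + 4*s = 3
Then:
No Solution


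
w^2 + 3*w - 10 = (w - 2)*(w + 5)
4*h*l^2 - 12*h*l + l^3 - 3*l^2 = l*(4*h + l)*(l - 3)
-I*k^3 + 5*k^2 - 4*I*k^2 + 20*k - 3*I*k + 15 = (k + 3)*(k + 5*I)*(-I*k - I)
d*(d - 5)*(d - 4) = d^3 - 9*d^2 + 20*d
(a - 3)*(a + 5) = a^2 + 2*a - 15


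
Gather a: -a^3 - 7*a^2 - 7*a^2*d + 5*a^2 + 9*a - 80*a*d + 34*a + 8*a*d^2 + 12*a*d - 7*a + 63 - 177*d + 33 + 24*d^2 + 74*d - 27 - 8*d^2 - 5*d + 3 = -a^3 + a^2*(-7*d - 2) + a*(8*d^2 - 68*d + 36) + 16*d^2 - 108*d + 72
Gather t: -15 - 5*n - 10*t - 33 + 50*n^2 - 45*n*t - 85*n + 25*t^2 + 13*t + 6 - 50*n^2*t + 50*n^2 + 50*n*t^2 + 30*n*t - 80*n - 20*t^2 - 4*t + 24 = 100*n^2 - 170*n + t^2*(50*n + 5) + t*(-50*n^2 - 15*n - 1) - 18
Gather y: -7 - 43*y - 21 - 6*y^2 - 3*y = -6*y^2 - 46*y - 28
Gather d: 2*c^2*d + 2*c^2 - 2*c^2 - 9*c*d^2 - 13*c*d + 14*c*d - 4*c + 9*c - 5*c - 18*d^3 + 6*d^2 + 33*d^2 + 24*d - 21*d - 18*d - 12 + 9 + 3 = -18*d^3 + d^2*(39 - 9*c) + d*(2*c^2 + c - 15)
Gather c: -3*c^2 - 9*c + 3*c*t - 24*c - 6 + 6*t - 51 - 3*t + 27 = -3*c^2 + c*(3*t - 33) + 3*t - 30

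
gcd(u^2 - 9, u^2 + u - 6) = u + 3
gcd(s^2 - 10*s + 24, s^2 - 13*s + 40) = 1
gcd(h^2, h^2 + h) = h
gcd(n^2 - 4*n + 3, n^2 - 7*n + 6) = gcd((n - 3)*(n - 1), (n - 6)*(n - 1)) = n - 1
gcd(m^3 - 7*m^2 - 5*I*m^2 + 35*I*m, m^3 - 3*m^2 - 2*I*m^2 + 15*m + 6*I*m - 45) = m - 5*I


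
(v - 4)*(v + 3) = v^2 - v - 12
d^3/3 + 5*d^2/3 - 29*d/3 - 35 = (d/3 + 1)*(d - 5)*(d + 7)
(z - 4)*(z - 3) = z^2 - 7*z + 12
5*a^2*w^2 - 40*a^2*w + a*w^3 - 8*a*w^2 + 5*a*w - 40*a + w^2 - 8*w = (5*a + w)*(w - 8)*(a*w + 1)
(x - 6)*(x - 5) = x^2 - 11*x + 30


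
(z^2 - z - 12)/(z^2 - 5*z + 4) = (z + 3)/(z - 1)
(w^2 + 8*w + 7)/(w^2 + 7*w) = (w + 1)/w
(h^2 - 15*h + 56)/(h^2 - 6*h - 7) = (h - 8)/(h + 1)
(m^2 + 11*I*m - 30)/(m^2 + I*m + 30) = (m + 5*I)/(m - 5*I)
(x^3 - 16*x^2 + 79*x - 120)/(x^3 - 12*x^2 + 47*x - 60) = (x - 8)/(x - 4)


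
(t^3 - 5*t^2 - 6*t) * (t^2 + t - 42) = t^5 - 4*t^4 - 53*t^3 + 204*t^2 + 252*t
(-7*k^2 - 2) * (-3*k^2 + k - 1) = 21*k^4 - 7*k^3 + 13*k^2 - 2*k + 2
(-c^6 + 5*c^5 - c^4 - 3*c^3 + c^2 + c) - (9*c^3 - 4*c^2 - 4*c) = -c^6 + 5*c^5 - c^4 - 12*c^3 + 5*c^2 + 5*c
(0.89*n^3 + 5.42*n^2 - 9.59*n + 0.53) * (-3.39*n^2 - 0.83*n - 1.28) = -3.0171*n^5 - 19.1125*n^4 + 26.8723*n^3 - 0.7746*n^2 + 11.8353*n - 0.6784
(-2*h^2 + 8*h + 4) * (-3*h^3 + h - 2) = 6*h^5 - 24*h^4 - 14*h^3 + 12*h^2 - 12*h - 8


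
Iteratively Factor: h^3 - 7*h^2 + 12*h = (h - 3)*(h^2 - 4*h) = (h - 4)*(h - 3)*(h)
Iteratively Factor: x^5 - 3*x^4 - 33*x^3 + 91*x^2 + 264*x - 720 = (x + 4)*(x^4 - 7*x^3 - 5*x^2 + 111*x - 180) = (x - 3)*(x + 4)*(x^3 - 4*x^2 - 17*x + 60) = (x - 3)^2*(x + 4)*(x^2 - x - 20) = (x - 3)^2*(x + 4)^2*(x - 5)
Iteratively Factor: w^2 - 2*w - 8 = (w - 4)*(w + 2)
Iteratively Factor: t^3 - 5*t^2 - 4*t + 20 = (t + 2)*(t^2 - 7*t + 10) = (t - 2)*(t + 2)*(t - 5)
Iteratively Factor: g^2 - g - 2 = (g + 1)*(g - 2)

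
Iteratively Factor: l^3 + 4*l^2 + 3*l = (l + 3)*(l^2 + l) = l*(l + 3)*(l + 1)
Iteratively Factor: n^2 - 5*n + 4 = (n - 1)*(n - 4)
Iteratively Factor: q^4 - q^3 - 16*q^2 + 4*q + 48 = (q + 3)*(q^3 - 4*q^2 - 4*q + 16) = (q - 4)*(q + 3)*(q^2 - 4) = (q - 4)*(q + 2)*(q + 3)*(q - 2)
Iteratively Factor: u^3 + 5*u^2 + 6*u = (u + 2)*(u^2 + 3*u) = (u + 2)*(u + 3)*(u)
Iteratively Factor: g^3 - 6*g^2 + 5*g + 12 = (g + 1)*(g^2 - 7*g + 12) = (g - 4)*(g + 1)*(g - 3)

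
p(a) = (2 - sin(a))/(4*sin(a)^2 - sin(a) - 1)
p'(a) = (2 - sin(a))*(-8*sin(a)*cos(a) + cos(a))/(4*sin(a)^2 - sin(a) - 1)^2 - cos(a)/(4*sin(a)^2 - sin(a) - 1)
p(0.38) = -1.99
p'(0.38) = -3.29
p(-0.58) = 3.40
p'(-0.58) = 19.32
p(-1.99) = 0.90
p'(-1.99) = -0.81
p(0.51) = -2.83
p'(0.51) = -11.77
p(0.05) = -1.88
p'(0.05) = 2.04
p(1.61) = 0.50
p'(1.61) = 0.09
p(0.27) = -1.76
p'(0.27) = -0.98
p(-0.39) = -57.16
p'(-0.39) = 5153.90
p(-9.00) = 26.37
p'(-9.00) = -1118.38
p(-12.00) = -3.80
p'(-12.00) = -25.25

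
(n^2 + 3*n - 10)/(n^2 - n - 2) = (n + 5)/(n + 1)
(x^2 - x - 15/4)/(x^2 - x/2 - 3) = (x - 5/2)/(x - 2)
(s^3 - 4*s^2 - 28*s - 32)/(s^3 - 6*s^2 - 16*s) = (s + 2)/s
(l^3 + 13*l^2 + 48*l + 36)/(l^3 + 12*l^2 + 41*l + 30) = (l + 6)/(l + 5)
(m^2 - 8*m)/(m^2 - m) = (m - 8)/(m - 1)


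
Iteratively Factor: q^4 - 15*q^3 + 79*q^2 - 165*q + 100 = (q - 5)*(q^3 - 10*q^2 + 29*q - 20) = (q - 5)*(q - 4)*(q^2 - 6*q + 5) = (q - 5)^2*(q - 4)*(q - 1)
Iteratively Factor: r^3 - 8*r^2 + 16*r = (r)*(r^2 - 8*r + 16) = r*(r - 4)*(r - 4)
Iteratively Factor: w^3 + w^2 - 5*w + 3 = (w + 3)*(w^2 - 2*w + 1) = (w - 1)*(w + 3)*(w - 1)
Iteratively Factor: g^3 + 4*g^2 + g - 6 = (g + 2)*(g^2 + 2*g - 3) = (g - 1)*(g + 2)*(g + 3)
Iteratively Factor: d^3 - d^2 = (d - 1)*(d^2) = d*(d - 1)*(d)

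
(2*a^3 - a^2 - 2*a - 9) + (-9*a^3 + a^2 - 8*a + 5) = -7*a^3 - 10*a - 4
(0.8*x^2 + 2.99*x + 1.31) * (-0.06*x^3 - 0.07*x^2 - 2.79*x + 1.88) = -0.048*x^5 - 0.2354*x^4 - 2.5199*x^3 - 6.9298*x^2 + 1.9663*x + 2.4628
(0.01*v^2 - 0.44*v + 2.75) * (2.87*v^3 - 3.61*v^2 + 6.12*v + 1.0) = 0.0287*v^5 - 1.2989*v^4 + 9.5421*v^3 - 12.6103*v^2 + 16.39*v + 2.75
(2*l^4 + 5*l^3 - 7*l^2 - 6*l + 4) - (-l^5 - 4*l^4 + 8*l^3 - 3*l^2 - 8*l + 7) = l^5 + 6*l^4 - 3*l^3 - 4*l^2 + 2*l - 3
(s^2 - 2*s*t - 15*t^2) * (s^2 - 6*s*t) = s^4 - 8*s^3*t - 3*s^2*t^2 + 90*s*t^3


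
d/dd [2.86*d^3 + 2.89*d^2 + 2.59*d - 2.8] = 8.58*d^2 + 5.78*d + 2.59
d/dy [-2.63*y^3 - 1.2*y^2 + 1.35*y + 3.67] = -7.89*y^2 - 2.4*y + 1.35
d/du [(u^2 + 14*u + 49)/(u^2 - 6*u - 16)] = 10*(-2*u^2 - 13*u + 7)/(u^4 - 12*u^3 + 4*u^2 + 192*u + 256)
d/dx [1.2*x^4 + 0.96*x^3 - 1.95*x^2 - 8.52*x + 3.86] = 4.8*x^3 + 2.88*x^2 - 3.9*x - 8.52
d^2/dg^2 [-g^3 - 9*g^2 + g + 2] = -6*g - 18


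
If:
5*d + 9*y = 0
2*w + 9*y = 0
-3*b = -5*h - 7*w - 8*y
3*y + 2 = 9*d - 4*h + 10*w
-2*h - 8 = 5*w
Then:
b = -2465/468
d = -3/13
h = -133/52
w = -15/26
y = 5/39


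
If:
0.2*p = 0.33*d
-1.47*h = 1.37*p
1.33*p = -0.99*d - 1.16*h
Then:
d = 0.00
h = 0.00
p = 0.00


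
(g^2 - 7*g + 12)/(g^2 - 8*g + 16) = (g - 3)/(g - 4)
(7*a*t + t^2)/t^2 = (7*a + t)/t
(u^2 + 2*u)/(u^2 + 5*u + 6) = u/(u + 3)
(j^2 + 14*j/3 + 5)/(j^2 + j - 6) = (j + 5/3)/(j - 2)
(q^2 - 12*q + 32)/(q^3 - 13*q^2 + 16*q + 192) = (q - 4)/(q^2 - 5*q - 24)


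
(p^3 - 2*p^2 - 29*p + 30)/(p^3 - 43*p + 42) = (p + 5)/(p + 7)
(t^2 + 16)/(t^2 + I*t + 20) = (t + 4*I)/(t + 5*I)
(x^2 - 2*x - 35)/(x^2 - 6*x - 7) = (x + 5)/(x + 1)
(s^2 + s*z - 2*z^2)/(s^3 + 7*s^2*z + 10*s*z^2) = (s - z)/(s*(s + 5*z))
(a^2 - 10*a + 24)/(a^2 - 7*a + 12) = (a - 6)/(a - 3)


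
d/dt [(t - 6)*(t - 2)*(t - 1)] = 3*t^2 - 18*t + 20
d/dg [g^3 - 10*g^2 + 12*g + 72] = 3*g^2 - 20*g + 12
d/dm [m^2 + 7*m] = 2*m + 7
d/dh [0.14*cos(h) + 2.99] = -0.14*sin(h)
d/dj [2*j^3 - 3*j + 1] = 6*j^2 - 3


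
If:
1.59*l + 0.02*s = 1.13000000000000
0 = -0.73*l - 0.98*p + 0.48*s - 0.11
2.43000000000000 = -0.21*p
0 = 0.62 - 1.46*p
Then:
No Solution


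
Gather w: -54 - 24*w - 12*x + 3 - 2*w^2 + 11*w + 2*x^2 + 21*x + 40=-2*w^2 - 13*w + 2*x^2 + 9*x - 11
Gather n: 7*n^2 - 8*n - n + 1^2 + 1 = 7*n^2 - 9*n + 2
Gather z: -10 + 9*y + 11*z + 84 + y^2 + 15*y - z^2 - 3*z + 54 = y^2 + 24*y - z^2 + 8*z + 128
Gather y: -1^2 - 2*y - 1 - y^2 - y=-y^2 - 3*y - 2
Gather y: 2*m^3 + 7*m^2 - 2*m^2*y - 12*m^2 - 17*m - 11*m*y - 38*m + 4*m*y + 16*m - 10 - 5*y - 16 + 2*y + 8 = 2*m^3 - 5*m^2 - 39*m + y*(-2*m^2 - 7*m - 3) - 18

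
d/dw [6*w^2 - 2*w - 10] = 12*w - 2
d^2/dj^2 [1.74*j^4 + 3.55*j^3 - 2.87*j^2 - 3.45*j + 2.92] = 20.88*j^2 + 21.3*j - 5.74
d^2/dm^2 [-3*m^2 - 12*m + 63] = -6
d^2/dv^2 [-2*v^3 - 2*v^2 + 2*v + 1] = -12*v - 4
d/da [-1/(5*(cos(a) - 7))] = -sin(a)/(5*(cos(a) - 7)^2)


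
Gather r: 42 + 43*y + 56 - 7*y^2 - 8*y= -7*y^2 + 35*y + 98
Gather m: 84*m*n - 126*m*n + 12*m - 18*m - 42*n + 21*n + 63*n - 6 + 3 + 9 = m*(-42*n - 6) + 42*n + 6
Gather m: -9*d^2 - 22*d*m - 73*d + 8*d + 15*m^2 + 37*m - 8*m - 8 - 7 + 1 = -9*d^2 - 65*d + 15*m^2 + m*(29 - 22*d) - 14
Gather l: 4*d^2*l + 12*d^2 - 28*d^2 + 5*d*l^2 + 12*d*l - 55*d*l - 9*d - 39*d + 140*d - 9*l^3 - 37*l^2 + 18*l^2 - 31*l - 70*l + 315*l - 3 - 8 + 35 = -16*d^2 + 92*d - 9*l^3 + l^2*(5*d - 19) + l*(4*d^2 - 43*d + 214) + 24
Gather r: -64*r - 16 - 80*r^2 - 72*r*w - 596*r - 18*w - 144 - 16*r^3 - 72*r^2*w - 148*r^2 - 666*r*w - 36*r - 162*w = -16*r^3 + r^2*(-72*w - 228) + r*(-738*w - 696) - 180*w - 160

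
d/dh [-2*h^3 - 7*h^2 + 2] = 2*h*(-3*h - 7)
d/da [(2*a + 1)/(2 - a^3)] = (4*a^3 + 3*a^2 + 4)/(a^6 - 4*a^3 + 4)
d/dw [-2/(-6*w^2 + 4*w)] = 2*(1 - 3*w)/(w^2*(3*w - 2)^2)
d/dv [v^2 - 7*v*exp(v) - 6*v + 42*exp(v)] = -7*v*exp(v) + 2*v + 35*exp(v) - 6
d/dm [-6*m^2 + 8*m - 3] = 8 - 12*m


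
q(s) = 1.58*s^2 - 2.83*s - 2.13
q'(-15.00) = -50.23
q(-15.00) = 395.82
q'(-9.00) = -31.27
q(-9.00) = 151.32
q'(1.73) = 2.64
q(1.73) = -2.30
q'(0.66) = -0.74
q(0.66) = -3.31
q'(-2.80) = -11.68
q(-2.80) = 18.18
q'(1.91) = 3.21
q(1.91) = -1.77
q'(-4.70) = -17.68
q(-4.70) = 46.07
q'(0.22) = -2.13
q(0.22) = -2.68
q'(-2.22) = -9.85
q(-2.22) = 11.94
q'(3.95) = 9.65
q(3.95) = 11.34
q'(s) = 3.16*s - 2.83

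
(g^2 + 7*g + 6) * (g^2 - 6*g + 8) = g^4 + g^3 - 28*g^2 + 20*g + 48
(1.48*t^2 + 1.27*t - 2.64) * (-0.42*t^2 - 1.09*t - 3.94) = -0.6216*t^4 - 2.1466*t^3 - 6.1067*t^2 - 2.1262*t + 10.4016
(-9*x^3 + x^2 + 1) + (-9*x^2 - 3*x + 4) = -9*x^3 - 8*x^2 - 3*x + 5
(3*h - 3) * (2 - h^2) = -3*h^3 + 3*h^2 + 6*h - 6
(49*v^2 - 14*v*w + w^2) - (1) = 49*v^2 - 14*v*w + w^2 - 1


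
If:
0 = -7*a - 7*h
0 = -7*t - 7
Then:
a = -h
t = -1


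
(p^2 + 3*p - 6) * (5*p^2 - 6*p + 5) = 5*p^4 + 9*p^3 - 43*p^2 + 51*p - 30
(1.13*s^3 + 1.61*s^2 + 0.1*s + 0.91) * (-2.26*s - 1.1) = -2.5538*s^4 - 4.8816*s^3 - 1.997*s^2 - 2.1666*s - 1.001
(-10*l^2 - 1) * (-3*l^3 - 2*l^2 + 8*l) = 30*l^5 + 20*l^4 - 77*l^3 + 2*l^2 - 8*l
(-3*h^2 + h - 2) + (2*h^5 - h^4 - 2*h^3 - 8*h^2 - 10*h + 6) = 2*h^5 - h^4 - 2*h^3 - 11*h^2 - 9*h + 4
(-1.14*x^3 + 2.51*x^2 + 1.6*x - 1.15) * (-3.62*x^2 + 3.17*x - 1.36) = 4.1268*x^5 - 12.7*x^4 + 3.7151*x^3 + 5.8214*x^2 - 5.8215*x + 1.564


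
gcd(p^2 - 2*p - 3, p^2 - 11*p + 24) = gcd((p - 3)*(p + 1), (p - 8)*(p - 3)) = p - 3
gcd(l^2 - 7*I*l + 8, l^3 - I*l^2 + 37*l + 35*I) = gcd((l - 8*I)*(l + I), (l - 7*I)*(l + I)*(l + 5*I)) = l + I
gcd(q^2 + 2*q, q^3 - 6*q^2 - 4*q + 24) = q + 2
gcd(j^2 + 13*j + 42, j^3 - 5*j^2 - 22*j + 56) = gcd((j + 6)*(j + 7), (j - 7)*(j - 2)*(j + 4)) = 1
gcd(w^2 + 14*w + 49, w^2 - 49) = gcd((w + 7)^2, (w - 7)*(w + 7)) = w + 7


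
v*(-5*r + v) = -5*r*v + v^2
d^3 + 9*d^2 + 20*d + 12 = (d + 1)*(d + 2)*(d + 6)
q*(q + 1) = q^2 + q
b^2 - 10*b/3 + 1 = (b - 3)*(b - 1/3)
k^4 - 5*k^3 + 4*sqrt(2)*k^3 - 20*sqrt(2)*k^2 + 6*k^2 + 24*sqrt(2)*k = k*(k - 3)*(k - 2)*(k + 4*sqrt(2))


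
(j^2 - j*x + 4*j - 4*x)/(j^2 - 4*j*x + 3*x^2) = (-j - 4)/(-j + 3*x)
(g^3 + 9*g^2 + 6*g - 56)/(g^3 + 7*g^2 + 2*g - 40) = (g + 7)/(g + 5)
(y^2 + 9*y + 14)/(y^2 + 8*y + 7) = (y + 2)/(y + 1)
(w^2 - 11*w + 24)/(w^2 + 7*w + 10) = (w^2 - 11*w + 24)/(w^2 + 7*w + 10)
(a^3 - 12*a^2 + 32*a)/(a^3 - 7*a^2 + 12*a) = (a - 8)/(a - 3)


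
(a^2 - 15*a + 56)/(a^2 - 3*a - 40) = (a - 7)/(a + 5)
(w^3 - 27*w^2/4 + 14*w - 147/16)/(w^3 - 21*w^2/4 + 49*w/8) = (w - 3/2)/w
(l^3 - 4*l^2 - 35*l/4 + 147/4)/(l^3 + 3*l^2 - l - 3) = (l^2 - 7*l + 49/4)/(l^2 - 1)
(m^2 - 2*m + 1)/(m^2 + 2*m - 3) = (m - 1)/(m + 3)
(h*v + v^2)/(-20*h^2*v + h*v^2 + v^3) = (h + v)/(-20*h^2 + h*v + v^2)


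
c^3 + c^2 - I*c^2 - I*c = c*(c + 1)*(c - I)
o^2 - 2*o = o*(o - 2)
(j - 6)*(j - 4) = j^2 - 10*j + 24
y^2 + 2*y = y*(y + 2)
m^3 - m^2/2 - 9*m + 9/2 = (m - 3)*(m - 1/2)*(m + 3)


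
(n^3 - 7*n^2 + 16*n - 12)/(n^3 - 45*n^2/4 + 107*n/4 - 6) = 4*(n^2 - 4*n + 4)/(4*n^2 - 33*n + 8)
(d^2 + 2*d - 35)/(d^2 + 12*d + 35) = (d - 5)/(d + 5)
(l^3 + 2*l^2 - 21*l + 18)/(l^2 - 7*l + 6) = (l^2 + 3*l - 18)/(l - 6)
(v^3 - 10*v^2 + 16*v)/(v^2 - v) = (v^2 - 10*v + 16)/(v - 1)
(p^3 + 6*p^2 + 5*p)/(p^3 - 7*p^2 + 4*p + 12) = p*(p + 5)/(p^2 - 8*p + 12)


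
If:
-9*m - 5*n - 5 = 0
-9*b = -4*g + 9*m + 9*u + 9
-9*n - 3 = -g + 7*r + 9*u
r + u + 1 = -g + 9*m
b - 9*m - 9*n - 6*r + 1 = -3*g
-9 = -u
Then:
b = -7115/298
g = -15235/298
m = -23725/2682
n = 4447/298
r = -5735/149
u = 9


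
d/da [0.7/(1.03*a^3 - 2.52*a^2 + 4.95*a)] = (-2.163*a^2 + 3.528*a - 3.465)/(a^2*(1.03*a^2 - 2.52*a + 4.95)^2)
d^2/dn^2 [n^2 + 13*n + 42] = 2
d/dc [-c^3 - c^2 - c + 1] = -3*c^2 - 2*c - 1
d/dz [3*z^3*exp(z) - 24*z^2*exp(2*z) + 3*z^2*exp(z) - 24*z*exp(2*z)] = 3*(z^3 - 16*z^2*exp(z) + 4*z^2 - 32*z*exp(z) + 2*z - 8*exp(z))*exp(z)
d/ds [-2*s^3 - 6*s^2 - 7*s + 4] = -6*s^2 - 12*s - 7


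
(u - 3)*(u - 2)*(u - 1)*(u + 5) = u^4 - u^3 - 19*u^2 + 49*u - 30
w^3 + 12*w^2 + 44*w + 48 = (w + 2)*(w + 4)*(w + 6)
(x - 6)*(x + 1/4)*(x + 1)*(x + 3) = x^4 - 7*x^3/4 - 43*x^2/2 - 93*x/4 - 9/2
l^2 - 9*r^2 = (l - 3*r)*(l + 3*r)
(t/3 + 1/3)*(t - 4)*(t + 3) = t^3/3 - 13*t/3 - 4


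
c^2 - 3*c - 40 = (c - 8)*(c + 5)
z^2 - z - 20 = (z - 5)*(z + 4)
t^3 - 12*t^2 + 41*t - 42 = (t - 7)*(t - 3)*(t - 2)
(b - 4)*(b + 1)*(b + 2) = b^3 - b^2 - 10*b - 8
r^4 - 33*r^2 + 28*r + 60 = (r - 5)*(r - 2)*(r + 1)*(r + 6)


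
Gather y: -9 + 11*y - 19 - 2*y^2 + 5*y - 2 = -2*y^2 + 16*y - 30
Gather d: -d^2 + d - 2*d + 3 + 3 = -d^2 - d + 6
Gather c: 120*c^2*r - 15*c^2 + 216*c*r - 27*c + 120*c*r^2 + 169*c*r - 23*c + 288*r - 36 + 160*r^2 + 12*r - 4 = c^2*(120*r - 15) + c*(120*r^2 + 385*r - 50) + 160*r^2 + 300*r - 40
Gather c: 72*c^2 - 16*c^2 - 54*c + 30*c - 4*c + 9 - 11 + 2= 56*c^2 - 28*c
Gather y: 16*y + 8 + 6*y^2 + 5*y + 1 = 6*y^2 + 21*y + 9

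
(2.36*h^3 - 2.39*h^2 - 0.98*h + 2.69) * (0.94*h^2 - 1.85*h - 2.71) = 2.2184*h^5 - 6.6126*h^4 - 2.8953*h^3 + 10.8185*h^2 - 2.3207*h - 7.2899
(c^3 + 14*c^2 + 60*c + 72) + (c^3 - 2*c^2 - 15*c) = 2*c^3 + 12*c^2 + 45*c + 72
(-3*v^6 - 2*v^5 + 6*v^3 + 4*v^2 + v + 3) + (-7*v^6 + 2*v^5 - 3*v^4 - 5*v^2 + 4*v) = -10*v^6 - 3*v^4 + 6*v^3 - v^2 + 5*v + 3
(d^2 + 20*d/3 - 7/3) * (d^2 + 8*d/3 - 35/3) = d^4 + 28*d^3/3 + 34*d^2/9 - 84*d + 245/9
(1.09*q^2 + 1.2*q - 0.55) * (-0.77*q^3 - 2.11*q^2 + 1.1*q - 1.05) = -0.8393*q^5 - 3.2239*q^4 - 0.909499999999999*q^3 + 1.336*q^2 - 1.865*q + 0.5775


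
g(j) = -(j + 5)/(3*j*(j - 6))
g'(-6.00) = 0.00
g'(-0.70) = -0.55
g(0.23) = 1.31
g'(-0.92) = -0.32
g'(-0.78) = -0.44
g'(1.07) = -0.22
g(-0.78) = -0.27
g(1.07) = 0.38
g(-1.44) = -0.11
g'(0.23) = -5.23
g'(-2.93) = -0.02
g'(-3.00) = -0.02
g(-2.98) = -0.03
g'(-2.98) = -0.02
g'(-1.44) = -0.12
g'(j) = -1/(3*j*(j - 6)) + (j + 5)/(3*j*(j - 6)^2) + (j + 5)/(3*j^2*(j - 6))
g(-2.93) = -0.03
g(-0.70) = -0.31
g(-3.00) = -0.02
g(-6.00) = 0.00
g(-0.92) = -0.21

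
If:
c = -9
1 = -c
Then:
No Solution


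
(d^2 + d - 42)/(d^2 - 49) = (d - 6)/(d - 7)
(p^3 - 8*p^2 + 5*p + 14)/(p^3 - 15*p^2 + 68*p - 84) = (p + 1)/(p - 6)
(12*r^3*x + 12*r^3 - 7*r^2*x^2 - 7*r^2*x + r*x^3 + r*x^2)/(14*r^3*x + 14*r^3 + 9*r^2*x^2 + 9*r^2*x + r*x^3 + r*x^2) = (12*r^2 - 7*r*x + x^2)/(14*r^2 + 9*r*x + x^2)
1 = 1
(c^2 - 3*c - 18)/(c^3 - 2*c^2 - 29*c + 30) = (c + 3)/(c^2 + 4*c - 5)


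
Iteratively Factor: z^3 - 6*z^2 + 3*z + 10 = (z + 1)*(z^2 - 7*z + 10) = (z - 2)*(z + 1)*(z - 5)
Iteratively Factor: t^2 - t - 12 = (t - 4)*(t + 3)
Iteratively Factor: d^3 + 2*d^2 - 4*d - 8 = (d + 2)*(d^2 - 4) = (d + 2)^2*(d - 2)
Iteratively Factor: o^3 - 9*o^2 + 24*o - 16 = (o - 1)*(o^2 - 8*o + 16) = (o - 4)*(o - 1)*(o - 4)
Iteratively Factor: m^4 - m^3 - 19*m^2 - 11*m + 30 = (m + 2)*(m^3 - 3*m^2 - 13*m + 15) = (m - 1)*(m + 2)*(m^2 - 2*m - 15) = (m - 1)*(m + 2)*(m + 3)*(m - 5)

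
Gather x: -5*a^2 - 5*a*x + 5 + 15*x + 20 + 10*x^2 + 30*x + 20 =-5*a^2 + 10*x^2 + x*(45 - 5*a) + 45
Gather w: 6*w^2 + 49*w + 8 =6*w^2 + 49*w + 8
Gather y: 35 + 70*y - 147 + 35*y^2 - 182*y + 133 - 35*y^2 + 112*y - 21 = 0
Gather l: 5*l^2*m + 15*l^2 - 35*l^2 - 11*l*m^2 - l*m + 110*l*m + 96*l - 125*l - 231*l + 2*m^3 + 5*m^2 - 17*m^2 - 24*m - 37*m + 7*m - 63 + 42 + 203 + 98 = l^2*(5*m - 20) + l*(-11*m^2 + 109*m - 260) + 2*m^3 - 12*m^2 - 54*m + 280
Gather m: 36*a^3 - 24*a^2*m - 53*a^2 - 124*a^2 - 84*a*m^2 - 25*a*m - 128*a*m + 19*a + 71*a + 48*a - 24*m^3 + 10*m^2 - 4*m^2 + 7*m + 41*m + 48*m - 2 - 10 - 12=36*a^3 - 177*a^2 + 138*a - 24*m^3 + m^2*(6 - 84*a) + m*(-24*a^2 - 153*a + 96) - 24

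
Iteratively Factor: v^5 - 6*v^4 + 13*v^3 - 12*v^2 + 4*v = (v - 2)*(v^4 - 4*v^3 + 5*v^2 - 2*v) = (v - 2)^2*(v^3 - 2*v^2 + v) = (v - 2)^2*(v - 1)*(v^2 - v) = (v - 2)^2*(v - 1)^2*(v)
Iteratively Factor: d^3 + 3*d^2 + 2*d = (d + 1)*(d^2 + 2*d) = (d + 1)*(d + 2)*(d)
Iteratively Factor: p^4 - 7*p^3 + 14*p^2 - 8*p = (p)*(p^3 - 7*p^2 + 14*p - 8) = p*(p - 1)*(p^2 - 6*p + 8) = p*(p - 4)*(p - 1)*(p - 2)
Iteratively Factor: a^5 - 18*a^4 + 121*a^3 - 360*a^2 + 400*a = (a - 5)*(a^4 - 13*a^3 + 56*a^2 - 80*a) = a*(a - 5)*(a^3 - 13*a^2 + 56*a - 80) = a*(a - 5)^2*(a^2 - 8*a + 16) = a*(a - 5)^2*(a - 4)*(a - 4)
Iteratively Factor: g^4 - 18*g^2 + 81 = (g - 3)*(g^3 + 3*g^2 - 9*g - 27) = (g - 3)^2*(g^2 + 6*g + 9) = (g - 3)^2*(g + 3)*(g + 3)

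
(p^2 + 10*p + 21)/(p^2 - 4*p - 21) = (p + 7)/(p - 7)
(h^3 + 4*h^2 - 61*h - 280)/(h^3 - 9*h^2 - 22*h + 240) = (h + 7)/(h - 6)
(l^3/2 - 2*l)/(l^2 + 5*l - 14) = l*(l + 2)/(2*(l + 7))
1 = 1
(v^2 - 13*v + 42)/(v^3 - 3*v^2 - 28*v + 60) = (v - 7)/(v^2 + 3*v - 10)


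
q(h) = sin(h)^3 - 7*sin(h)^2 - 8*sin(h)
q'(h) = 3*sin(h)^2*cos(h) - 14*sin(h)*cos(h) - 8*cos(h)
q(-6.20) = -0.71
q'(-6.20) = -9.11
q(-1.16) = 0.68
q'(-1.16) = 2.94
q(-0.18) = 1.20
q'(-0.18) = -5.31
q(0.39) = -4.00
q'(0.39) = -11.92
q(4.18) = 1.06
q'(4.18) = -3.19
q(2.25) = -9.99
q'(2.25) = 10.73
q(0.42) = -4.36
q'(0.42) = -12.06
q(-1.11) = 0.83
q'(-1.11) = 3.09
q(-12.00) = -6.15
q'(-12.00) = -12.36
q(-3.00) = 0.99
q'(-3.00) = 5.90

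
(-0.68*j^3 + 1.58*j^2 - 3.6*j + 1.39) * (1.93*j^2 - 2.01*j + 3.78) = -1.3124*j^5 + 4.4162*j^4 - 12.6942*j^3 + 15.8911*j^2 - 16.4019*j + 5.2542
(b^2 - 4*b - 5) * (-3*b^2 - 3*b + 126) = -3*b^4 + 9*b^3 + 153*b^2 - 489*b - 630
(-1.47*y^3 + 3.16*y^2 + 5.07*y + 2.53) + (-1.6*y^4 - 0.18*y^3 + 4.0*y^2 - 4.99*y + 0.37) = -1.6*y^4 - 1.65*y^3 + 7.16*y^2 + 0.0800000000000001*y + 2.9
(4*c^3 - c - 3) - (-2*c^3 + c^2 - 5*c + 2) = 6*c^3 - c^2 + 4*c - 5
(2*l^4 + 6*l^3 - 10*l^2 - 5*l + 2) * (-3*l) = -6*l^5 - 18*l^4 + 30*l^3 + 15*l^2 - 6*l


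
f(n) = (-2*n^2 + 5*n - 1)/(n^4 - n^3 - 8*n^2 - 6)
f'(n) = (5 - 4*n)/(n^4 - n^3 - 8*n^2 - 6) + (-2*n^2 + 5*n - 1)*(-4*n^3 + 3*n^2 + 16*n)/(n^4 - n^3 - 8*n^2 - 6)^2 = (-n*(-4*n^2 + 3*n + 16)*(2*n^2 - 5*n + 1) + (4*n - 5)*(-n^4 + n^3 + 8*n^2 + 6))/(-n^4 + n^3 + 8*n^2 + 6)^2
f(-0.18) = 0.31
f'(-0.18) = -0.78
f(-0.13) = 0.27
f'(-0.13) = -0.81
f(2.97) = 0.15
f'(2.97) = 0.46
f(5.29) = -0.08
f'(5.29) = 0.04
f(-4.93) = -0.15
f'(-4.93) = -0.09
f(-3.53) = -0.47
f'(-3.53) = -0.58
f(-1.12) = 0.70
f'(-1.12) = -0.27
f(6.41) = -0.05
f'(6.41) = 0.02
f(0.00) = 0.17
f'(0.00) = -0.83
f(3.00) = 0.17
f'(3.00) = 0.52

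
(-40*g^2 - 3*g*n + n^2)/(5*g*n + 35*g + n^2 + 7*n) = (-8*g + n)/(n + 7)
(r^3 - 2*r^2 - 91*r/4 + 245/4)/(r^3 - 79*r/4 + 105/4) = (2*r - 7)/(2*r - 3)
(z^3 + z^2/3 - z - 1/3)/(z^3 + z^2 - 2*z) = (3*z^2 + 4*z + 1)/(3*z*(z + 2))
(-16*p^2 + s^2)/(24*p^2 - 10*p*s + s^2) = (-4*p - s)/(6*p - s)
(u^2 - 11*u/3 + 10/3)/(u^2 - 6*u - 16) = (-3*u^2 + 11*u - 10)/(3*(-u^2 + 6*u + 16))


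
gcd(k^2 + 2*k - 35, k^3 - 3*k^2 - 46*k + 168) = k + 7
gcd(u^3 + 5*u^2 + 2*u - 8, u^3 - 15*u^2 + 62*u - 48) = u - 1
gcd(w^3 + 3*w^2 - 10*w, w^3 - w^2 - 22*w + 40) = w^2 + 3*w - 10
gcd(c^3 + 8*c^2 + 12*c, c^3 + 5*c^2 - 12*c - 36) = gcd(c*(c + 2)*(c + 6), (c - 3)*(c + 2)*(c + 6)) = c^2 + 8*c + 12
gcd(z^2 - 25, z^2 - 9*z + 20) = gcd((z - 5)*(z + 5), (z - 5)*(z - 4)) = z - 5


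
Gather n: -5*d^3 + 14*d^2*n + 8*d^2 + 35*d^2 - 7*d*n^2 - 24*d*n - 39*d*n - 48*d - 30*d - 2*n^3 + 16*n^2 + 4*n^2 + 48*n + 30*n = -5*d^3 + 43*d^2 - 78*d - 2*n^3 + n^2*(20 - 7*d) + n*(14*d^2 - 63*d + 78)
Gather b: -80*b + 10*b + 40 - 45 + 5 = -70*b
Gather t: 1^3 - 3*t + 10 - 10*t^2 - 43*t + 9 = -10*t^2 - 46*t + 20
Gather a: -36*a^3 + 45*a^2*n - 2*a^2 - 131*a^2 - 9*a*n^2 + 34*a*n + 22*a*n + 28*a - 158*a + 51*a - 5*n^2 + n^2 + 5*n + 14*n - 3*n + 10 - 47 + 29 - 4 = -36*a^3 + a^2*(45*n - 133) + a*(-9*n^2 + 56*n - 79) - 4*n^2 + 16*n - 12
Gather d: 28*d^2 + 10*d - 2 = 28*d^2 + 10*d - 2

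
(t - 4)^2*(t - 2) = t^3 - 10*t^2 + 32*t - 32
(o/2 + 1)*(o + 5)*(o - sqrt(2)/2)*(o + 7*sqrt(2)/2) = o^4/2 + 3*sqrt(2)*o^3/2 + 7*o^3/2 + 13*o^2/4 + 21*sqrt(2)*o^2/2 - 49*o/4 + 15*sqrt(2)*o - 35/2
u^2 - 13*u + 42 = (u - 7)*(u - 6)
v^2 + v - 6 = (v - 2)*(v + 3)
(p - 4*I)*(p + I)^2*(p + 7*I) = p^4 + 5*I*p^3 + 21*p^2 + 53*I*p - 28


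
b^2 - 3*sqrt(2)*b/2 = b*(b - 3*sqrt(2)/2)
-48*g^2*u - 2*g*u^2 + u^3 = u*(-8*g + u)*(6*g + u)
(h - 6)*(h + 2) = h^2 - 4*h - 12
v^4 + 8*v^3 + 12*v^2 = v^2*(v + 2)*(v + 6)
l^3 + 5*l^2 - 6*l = l*(l - 1)*(l + 6)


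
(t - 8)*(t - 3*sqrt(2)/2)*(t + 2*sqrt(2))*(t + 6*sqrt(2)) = t^4 - 8*t^3 + 13*sqrt(2)*t^3/2 - 52*sqrt(2)*t^2 - 36*sqrt(2)*t + 288*sqrt(2)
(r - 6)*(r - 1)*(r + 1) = r^3 - 6*r^2 - r + 6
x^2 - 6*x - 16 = (x - 8)*(x + 2)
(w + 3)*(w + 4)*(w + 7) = w^3 + 14*w^2 + 61*w + 84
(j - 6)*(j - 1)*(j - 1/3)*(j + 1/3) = j^4 - 7*j^3 + 53*j^2/9 + 7*j/9 - 2/3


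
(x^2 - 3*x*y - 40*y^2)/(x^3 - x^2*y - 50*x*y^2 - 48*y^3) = (x + 5*y)/(x^2 + 7*x*y + 6*y^2)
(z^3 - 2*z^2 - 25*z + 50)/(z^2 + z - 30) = (z^2 + 3*z - 10)/(z + 6)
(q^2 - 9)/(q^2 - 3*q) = (q + 3)/q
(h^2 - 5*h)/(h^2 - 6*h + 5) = h/(h - 1)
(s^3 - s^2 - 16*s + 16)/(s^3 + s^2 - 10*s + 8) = (s - 4)/(s - 2)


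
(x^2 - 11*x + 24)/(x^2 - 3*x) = (x - 8)/x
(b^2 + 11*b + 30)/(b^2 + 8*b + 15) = (b + 6)/(b + 3)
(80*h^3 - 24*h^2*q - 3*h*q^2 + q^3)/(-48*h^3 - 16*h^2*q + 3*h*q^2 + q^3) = (-20*h^2 + h*q + q^2)/(12*h^2 + 7*h*q + q^2)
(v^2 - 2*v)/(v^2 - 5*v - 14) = v*(2 - v)/(-v^2 + 5*v + 14)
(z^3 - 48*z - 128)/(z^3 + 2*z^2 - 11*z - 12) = (z^2 - 4*z - 32)/(z^2 - 2*z - 3)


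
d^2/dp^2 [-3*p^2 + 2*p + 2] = -6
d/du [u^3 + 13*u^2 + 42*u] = 3*u^2 + 26*u + 42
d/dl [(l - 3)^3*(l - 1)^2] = (l - 3)^2*(l - 1)*(5*l - 9)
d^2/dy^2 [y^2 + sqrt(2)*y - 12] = 2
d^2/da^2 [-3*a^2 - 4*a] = -6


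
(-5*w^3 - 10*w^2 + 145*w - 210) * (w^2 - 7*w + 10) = -5*w^5 + 25*w^4 + 165*w^3 - 1325*w^2 + 2920*w - 2100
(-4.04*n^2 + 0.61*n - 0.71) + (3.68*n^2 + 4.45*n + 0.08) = -0.36*n^2 + 5.06*n - 0.63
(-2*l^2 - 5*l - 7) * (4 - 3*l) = 6*l^3 + 7*l^2 + l - 28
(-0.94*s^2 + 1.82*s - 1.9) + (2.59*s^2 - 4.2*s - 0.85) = 1.65*s^2 - 2.38*s - 2.75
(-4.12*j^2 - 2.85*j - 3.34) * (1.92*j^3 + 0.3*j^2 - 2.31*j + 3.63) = -7.9104*j^5 - 6.708*j^4 + 2.2494*j^3 - 9.3741*j^2 - 2.6301*j - 12.1242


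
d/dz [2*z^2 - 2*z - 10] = 4*z - 2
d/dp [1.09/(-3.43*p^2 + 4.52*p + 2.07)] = (7.4774*p - 4.9268)/(-3.43*p^2 + 4.52*p + 2.07)^2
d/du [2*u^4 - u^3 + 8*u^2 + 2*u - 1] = 8*u^3 - 3*u^2 + 16*u + 2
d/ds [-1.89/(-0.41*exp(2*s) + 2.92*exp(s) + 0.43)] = (5.5188 - 1.5498*exp(s))*exp(s)/(-0.41*exp(2*s) + 2.92*exp(s) + 0.43)^2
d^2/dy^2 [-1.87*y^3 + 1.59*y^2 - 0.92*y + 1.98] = 3.18 - 11.22*y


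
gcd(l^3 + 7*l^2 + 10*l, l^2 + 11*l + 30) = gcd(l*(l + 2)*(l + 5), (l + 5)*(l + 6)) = l + 5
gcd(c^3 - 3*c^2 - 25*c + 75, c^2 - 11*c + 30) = c - 5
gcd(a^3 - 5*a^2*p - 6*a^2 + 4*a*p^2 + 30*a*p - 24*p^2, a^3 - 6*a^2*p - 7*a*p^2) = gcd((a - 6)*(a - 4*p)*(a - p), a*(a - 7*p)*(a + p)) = 1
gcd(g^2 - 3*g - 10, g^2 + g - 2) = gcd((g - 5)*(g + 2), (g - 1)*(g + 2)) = g + 2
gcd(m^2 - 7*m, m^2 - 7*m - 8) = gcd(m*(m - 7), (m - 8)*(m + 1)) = 1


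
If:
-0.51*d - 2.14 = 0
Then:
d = -4.20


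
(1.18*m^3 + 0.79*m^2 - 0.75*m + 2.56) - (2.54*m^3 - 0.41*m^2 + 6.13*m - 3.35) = -1.36*m^3 + 1.2*m^2 - 6.88*m + 5.91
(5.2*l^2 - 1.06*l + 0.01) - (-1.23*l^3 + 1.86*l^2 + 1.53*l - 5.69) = 1.23*l^3 + 3.34*l^2 - 2.59*l + 5.7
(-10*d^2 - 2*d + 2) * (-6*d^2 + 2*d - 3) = 60*d^4 - 8*d^3 + 14*d^2 + 10*d - 6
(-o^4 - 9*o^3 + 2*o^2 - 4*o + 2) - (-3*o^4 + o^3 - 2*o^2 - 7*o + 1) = 2*o^4 - 10*o^3 + 4*o^2 + 3*o + 1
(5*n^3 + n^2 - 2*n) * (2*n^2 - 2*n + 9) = 10*n^5 - 8*n^4 + 39*n^3 + 13*n^2 - 18*n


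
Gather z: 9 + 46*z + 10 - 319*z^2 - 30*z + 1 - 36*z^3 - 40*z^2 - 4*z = -36*z^3 - 359*z^2 + 12*z + 20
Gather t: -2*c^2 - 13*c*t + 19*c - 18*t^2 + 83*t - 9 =-2*c^2 + 19*c - 18*t^2 + t*(83 - 13*c) - 9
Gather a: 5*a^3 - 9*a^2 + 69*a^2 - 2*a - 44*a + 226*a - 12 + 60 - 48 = 5*a^3 + 60*a^2 + 180*a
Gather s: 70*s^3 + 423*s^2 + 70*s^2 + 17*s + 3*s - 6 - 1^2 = 70*s^3 + 493*s^2 + 20*s - 7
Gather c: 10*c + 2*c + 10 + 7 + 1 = 12*c + 18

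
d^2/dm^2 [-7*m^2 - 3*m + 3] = -14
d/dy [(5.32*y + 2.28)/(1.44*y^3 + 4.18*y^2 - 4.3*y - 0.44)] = (-15.3216*y^3 - 32.0872*y^2 - 19.0608*y + 7.4632)/(2.0736*y^6 + 12.0384*y^5 + 5.0884*y^4 - 37.2152*y^3 + 14.8116*y^2 + 3.784*y + 0.1936)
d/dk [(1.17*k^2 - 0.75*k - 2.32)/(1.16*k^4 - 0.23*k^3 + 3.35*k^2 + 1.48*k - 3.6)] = (-2.7144*k^5 + 2.8791*k^4 + 10.4198*k^3 + 2.6433*k^2 + 7.12*k + 6.1336)/(1.3456*k^8 - 0.5336*k^7 + 7.8249*k^6 + 1.8926*k^5 + 2.1897*k^4 + 11.572*k^3 - 21.9296*k^2 - 10.656*k + 12.96)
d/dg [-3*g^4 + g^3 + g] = -12*g^3 + 3*g^2 + 1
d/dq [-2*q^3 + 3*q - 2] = 3 - 6*q^2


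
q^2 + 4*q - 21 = (q - 3)*(q + 7)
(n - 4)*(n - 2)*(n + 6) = n^3 - 28*n + 48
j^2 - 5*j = j*(j - 5)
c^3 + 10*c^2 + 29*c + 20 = (c + 1)*(c + 4)*(c + 5)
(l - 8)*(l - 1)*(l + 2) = l^3 - 7*l^2 - 10*l + 16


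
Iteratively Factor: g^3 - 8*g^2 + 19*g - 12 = (g - 4)*(g^2 - 4*g + 3) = (g - 4)*(g - 1)*(g - 3)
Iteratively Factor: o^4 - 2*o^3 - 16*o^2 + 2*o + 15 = (o - 1)*(o^3 - o^2 - 17*o - 15) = (o - 5)*(o - 1)*(o^2 + 4*o + 3) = (o - 5)*(o - 1)*(o + 3)*(o + 1)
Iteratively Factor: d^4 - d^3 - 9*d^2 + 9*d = (d)*(d^3 - d^2 - 9*d + 9) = d*(d - 3)*(d^2 + 2*d - 3) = d*(d - 3)*(d - 1)*(d + 3)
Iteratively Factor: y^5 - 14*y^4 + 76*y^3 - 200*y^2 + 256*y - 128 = (y - 2)*(y^4 - 12*y^3 + 52*y^2 - 96*y + 64) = (y - 4)*(y - 2)*(y^3 - 8*y^2 + 20*y - 16) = (y - 4)*(y - 2)^2*(y^2 - 6*y + 8) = (y - 4)*(y - 2)^3*(y - 4)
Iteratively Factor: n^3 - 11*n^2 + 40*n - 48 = (n - 4)*(n^2 - 7*n + 12) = (n - 4)^2*(n - 3)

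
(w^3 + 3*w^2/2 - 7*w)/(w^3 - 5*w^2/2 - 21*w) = (w - 2)/(w - 6)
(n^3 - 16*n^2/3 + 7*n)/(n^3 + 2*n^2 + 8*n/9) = 3*(3*n^2 - 16*n + 21)/(9*n^2 + 18*n + 8)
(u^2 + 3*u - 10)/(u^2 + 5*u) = (u - 2)/u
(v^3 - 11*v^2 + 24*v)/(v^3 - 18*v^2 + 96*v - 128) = v*(v - 3)/(v^2 - 10*v + 16)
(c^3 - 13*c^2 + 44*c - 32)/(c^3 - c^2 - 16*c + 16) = (c - 8)/(c + 4)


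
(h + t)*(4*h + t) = 4*h^2 + 5*h*t + t^2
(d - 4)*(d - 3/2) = d^2 - 11*d/2 + 6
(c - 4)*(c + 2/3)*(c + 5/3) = c^3 - 5*c^2/3 - 74*c/9 - 40/9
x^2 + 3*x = x*(x + 3)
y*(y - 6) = y^2 - 6*y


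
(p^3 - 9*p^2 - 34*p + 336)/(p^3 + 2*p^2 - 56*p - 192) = (p - 7)/(p + 4)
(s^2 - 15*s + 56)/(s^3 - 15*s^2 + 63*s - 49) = (s - 8)/(s^2 - 8*s + 7)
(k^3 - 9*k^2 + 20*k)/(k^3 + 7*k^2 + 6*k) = (k^2 - 9*k + 20)/(k^2 + 7*k + 6)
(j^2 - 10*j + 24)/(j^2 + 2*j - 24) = (j - 6)/(j + 6)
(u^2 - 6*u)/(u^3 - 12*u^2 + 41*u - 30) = u/(u^2 - 6*u + 5)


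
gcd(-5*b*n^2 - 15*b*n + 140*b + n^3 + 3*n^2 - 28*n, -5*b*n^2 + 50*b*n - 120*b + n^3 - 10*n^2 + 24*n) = 5*b*n - 20*b - n^2 + 4*n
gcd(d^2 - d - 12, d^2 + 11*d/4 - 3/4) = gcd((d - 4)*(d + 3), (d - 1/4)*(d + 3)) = d + 3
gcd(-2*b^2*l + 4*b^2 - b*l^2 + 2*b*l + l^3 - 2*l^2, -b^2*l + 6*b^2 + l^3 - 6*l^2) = b + l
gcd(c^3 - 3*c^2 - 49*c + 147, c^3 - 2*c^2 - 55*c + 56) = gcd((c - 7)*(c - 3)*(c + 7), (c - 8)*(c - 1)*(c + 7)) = c + 7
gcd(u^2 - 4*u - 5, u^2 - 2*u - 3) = u + 1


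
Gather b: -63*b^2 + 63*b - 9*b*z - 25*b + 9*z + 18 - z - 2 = -63*b^2 + b*(38 - 9*z) + 8*z + 16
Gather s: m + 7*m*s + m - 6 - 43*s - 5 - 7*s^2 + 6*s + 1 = 2*m - 7*s^2 + s*(7*m - 37) - 10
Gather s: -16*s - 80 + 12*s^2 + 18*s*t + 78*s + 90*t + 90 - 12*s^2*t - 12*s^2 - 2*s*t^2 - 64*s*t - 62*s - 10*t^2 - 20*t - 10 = -12*s^2*t + s*(-2*t^2 - 46*t) - 10*t^2 + 70*t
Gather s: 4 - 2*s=4 - 2*s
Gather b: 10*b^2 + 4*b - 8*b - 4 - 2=10*b^2 - 4*b - 6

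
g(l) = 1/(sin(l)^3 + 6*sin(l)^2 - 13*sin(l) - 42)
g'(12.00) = 0.01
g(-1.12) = -0.04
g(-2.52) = -0.03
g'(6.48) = 0.01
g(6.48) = -0.02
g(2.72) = -0.02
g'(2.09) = -0.00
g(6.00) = -0.03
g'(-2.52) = -0.01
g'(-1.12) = 0.01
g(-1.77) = -0.04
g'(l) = (-3*sin(l)^2*cos(l) - 12*sin(l)*cos(l) + 13*cos(l))/(sin(l)^3 + 6*sin(l)^2 - 13*sin(l) - 42)^2 = (-3*sin(l)^2 - 12*sin(l) + 13)*cos(l)/(sin(l)^3 + 6*sin(l)^2 - 13*sin(l) - 42)^2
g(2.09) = -0.02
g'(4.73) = 0.00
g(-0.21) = -0.03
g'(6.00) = 0.01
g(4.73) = -0.04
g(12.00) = -0.03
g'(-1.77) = -0.01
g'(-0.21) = 0.01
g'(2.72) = -0.00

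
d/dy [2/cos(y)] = 2*sin(y)/cos(y)^2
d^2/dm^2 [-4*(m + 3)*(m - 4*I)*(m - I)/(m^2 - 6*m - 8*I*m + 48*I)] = (m^3*(-208 - 216*I) + m^2*(-3168 + 10368*I) + m*(70848 - 6912*I) + 5760 - 124416*I)/(m^6 + m^5*(-18 - 24*I) + m^4*(-84 + 432*I) + m^3*(3240 - 2080*I) + m^2*(-20736 - 4032*I) + m*(41472 + 55296*I) - 110592*I)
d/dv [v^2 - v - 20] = 2*v - 1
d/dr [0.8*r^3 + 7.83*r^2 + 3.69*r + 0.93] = 2.4*r^2 + 15.66*r + 3.69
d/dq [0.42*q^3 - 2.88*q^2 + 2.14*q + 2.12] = 1.26*q^2 - 5.76*q + 2.14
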